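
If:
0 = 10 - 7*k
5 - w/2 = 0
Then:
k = 10/7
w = 10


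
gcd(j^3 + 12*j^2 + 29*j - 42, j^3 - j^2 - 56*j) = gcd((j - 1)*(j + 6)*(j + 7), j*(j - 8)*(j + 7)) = j + 7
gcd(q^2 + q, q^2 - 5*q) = q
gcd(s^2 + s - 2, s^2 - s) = s - 1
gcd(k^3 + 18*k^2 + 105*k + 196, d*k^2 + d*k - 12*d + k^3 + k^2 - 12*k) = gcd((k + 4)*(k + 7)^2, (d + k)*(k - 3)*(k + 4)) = k + 4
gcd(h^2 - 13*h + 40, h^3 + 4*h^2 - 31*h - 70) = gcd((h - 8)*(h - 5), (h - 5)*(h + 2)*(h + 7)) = h - 5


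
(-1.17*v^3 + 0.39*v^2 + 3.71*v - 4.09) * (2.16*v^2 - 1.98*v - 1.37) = -2.5272*v^5 + 3.159*v^4 + 8.8443*v^3 - 16.7145*v^2 + 3.0155*v + 5.6033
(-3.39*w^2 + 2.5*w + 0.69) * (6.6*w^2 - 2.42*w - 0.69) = -22.374*w^4 + 24.7038*w^3 + 0.843099999999999*w^2 - 3.3948*w - 0.4761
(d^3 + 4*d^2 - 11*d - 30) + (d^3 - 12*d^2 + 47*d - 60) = 2*d^3 - 8*d^2 + 36*d - 90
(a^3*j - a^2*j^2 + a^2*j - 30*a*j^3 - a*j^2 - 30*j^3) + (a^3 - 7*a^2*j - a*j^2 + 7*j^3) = a^3*j + a^3 - a^2*j^2 - 6*a^2*j - 30*a*j^3 - 2*a*j^2 - 23*j^3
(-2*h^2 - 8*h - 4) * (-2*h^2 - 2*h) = 4*h^4 + 20*h^3 + 24*h^2 + 8*h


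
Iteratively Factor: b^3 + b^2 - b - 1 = (b + 1)*(b^2 - 1) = (b + 1)^2*(b - 1)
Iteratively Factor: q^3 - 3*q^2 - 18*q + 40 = (q - 5)*(q^2 + 2*q - 8) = (q - 5)*(q + 4)*(q - 2)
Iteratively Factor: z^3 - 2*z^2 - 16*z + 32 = (z - 4)*(z^2 + 2*z - 8) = (z - 4)*(z - 2)*(z + 4)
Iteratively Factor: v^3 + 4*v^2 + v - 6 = (v - 1)*(v^2 + 5*v + 6) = (v - 1)*(v + 2)*(v + 3)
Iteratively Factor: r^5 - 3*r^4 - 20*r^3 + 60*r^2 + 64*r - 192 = (r + 2)*(r^4 - 5*r^3 - 10*r^2 + 80*r - 96) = (r - 2)*(r + 2)*(r^3 - 3*r^2 - 16*r + 48) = (r - 3)*(r - 2)*(r + 2)*(r^2 - 16) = (r - 4)*(r - 3)*(r - 2)*(r + 2)*(r + 4)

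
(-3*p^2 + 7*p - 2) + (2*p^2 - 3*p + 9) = -p^2 + 4*p + 7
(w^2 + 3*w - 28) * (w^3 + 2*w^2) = w^5 + 5*w^4 - 22*w^3 - 56*w^2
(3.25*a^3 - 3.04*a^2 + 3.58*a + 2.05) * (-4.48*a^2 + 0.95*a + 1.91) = -14.56*a^5 + 16.7067*a^4 - 12.7189*a^3 - 11.5894*a^2 + 8.7853*a + 3.9155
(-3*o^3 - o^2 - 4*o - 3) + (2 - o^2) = -3*o^3 - 2*o^2 - 4*o - 1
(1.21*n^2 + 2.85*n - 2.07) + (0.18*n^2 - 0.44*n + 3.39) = 1.39*n^2 + 2.41*n + 1.32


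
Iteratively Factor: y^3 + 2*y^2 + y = (y + 1)*(y^2 + y) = (y + 1)^2*(y)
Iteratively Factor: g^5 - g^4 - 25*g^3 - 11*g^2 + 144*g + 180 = (g + 2)*(g^4 - 3*g^3 - 19*g^2 + 27*g + 90) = (g + 2)*(g + 3)*(g^3 - 6*g^2 - g + 30) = (g + 2)^2*(g + 3)*(g^2 - 8*g + 15) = (g - 5)*(g + 2)^2*(g + 3)*(g - 3)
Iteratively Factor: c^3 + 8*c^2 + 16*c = (c)*(c^2 + 8*c + 16) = c*(c + 4)*(c + 4)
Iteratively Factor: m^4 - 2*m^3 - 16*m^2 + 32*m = (m + 4)*(m^3 - 6*m^2 + 8*m) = (m - 2)*(m + 4)*(m^2 - 4*m) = (m - 4)*(m - 2)*(m + 4)*(m)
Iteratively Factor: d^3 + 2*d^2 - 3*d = (d)*(d^2 + 2*d - 3) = d*(d - 1)*(d + 3)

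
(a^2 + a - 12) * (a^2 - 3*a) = a^4 - 2*a^3 - 15*a^2 + 36*a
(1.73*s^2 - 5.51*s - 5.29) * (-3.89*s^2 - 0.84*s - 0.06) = -6.7297*s^4 + 19.9807*s^3 + 25.1027*s^2 + 4.7742*s + 0.3174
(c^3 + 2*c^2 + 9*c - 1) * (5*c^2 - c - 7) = 5*c^5 + 9*c^4 + 36*c^3 - 28*c^2 - 62*c + 7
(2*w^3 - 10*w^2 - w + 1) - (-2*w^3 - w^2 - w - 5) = 4*w^3 - 9*w^2 + 6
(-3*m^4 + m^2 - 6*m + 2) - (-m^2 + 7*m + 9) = -3*m^4 + 2*m^2 - 13*m - 7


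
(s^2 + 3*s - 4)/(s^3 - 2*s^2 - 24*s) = (s - 1)/(s*(s - 6))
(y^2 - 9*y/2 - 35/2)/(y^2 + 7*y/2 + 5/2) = (y - 7)/(y + 1)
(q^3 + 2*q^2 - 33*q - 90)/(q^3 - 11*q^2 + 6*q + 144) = (q + 5)/(q - 8)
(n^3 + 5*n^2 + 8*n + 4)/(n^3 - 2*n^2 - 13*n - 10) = (n + 2)/(n - 5)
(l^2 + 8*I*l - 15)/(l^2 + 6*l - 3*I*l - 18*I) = (l^2 + 8*I*l - 15)/(l^2 + 3*l*(2 - I) - 18*I)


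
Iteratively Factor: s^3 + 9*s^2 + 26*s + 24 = (s + 3)*(s^2 + 6*s + 8) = (s + 3)*(s + 4)*(s + 2)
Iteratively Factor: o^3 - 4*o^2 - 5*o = (o)*(o^2 - 4*o - 5) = o*(o + 1)*(o - 5)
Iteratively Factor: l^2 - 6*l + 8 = (l - 4)*(l - 2)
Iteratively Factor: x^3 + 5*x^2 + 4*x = (x + 4)*(x^2 + x) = (x + 1)*(x + 4)*(x)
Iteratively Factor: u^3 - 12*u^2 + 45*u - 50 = (u - 2)*(u^2 - 10*u + 25) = (u - 5)*(u - 2)*(u - 5)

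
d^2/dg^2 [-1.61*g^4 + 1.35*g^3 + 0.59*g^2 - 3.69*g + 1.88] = -19.32*g^2 + 8.1*g + 1.18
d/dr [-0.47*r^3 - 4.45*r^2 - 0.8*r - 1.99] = -1.41*r^2 - 8.9*r - 0.8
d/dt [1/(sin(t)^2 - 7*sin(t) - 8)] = (7 - 2*sin(t))*cos(t)/((sin(t) - 8)^2*(sin(t) + 1)^2)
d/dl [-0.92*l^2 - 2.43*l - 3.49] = -1.84*l - 2.43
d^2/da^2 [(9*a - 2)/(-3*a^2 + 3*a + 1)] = 6*(3*(2*a - 1)^2*(9*a - 2) + (27*a - 11)*(-3*a^2 + 3*a + 1))/(-3*a^2 + 3*a + 1)^3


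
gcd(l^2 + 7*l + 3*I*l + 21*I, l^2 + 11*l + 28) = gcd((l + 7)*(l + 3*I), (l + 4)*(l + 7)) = l + 7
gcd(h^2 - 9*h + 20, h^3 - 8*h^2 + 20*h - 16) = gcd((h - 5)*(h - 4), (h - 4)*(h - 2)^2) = h - 4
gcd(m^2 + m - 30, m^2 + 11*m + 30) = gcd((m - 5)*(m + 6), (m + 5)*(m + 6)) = m + 6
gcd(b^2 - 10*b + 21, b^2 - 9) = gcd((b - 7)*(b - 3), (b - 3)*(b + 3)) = b - 3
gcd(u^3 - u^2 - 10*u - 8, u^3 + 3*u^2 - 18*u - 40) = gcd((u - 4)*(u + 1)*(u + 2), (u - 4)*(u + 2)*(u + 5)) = u^2 - 2*u - 8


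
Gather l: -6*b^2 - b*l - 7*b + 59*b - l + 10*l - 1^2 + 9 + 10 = -6*b^2 + 52*b + l*(9 - b) + 18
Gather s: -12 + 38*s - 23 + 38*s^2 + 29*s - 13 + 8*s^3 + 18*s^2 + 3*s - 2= 8*s^3 + 56*s^2 + 70*s - 50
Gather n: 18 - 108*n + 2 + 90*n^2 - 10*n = 90*n^2 - 118*n + 20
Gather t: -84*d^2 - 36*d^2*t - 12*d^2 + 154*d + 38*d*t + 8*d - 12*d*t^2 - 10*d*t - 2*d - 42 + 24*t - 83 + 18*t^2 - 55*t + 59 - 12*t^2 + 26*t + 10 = -96*d^2 + 160*d + t^2*(6 - 12*d) + t*(-36*d^2 + 28*d - 5) - 56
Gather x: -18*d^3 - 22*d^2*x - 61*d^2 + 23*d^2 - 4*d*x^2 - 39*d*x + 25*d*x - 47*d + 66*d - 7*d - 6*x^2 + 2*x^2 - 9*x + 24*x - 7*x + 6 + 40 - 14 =-18*d^3 - 38*d^2 + 12*d + x^2*(-4*d - 4) + x*(-22*d^2 - 14*d + 8) + 32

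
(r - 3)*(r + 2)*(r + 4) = r^3 + 3*r^2 - 10*r - 24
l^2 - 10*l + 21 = (l - 7)*(l - 3)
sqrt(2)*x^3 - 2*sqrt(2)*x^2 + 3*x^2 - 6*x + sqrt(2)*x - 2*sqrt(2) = (x - 2)*(x + sqrt(2))*(sqrt(2)*x + 1)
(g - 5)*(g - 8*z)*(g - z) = g^3 - 9*g^2*z - 5*g^2 + 8*g*z^2 + 45*g*z - 40*z^2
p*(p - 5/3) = p^2 - 5*p/3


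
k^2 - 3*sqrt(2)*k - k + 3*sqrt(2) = (k - 1)*(k - 3*sqrt(2))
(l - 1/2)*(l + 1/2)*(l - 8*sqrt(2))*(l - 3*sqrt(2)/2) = l^4 - 19*sqrt(2)*l^3/2 + 95*l^2/4 + 19*sqrt(2)*l/8 - 6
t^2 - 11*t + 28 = (t - 7)*(t - 4)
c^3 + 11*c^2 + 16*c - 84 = (c - 2)*(c + 6)*(c + 7)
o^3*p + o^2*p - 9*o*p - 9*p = (o - 3)*(o + 3)*(o*p + p)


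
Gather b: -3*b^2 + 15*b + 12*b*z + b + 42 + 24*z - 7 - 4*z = -3*b^2 + b*(12*z + 16) + 20*z + 35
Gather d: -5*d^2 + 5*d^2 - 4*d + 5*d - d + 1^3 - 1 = 0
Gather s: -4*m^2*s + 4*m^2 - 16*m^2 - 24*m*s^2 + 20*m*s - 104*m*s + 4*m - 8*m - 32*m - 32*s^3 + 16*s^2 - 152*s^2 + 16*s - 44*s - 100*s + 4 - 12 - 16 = -12*m^2 - 36*m - 32*s^3 + s^2*(-24*m - 136) + s*(-4*m^2 - 84*m - 128) - 24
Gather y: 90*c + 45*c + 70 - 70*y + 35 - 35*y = 135*c - 105*y + 105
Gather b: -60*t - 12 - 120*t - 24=-180*t - 36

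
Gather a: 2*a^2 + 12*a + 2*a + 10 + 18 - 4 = 2*a^2 + 14*a + 24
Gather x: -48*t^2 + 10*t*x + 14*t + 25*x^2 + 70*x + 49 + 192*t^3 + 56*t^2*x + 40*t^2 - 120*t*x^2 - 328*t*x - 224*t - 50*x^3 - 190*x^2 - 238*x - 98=192*t^3 - 8*t^2 - 210*t - 50*x^3 + x^2*(-120*t - 165) + x*(56*t^2 - 318*t - 168) - 49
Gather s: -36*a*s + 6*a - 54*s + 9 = 6*a + s*(-36*a - 54) + 9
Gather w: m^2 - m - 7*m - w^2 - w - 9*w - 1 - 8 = m^2 - 8*m - w^2 - 10*w - 9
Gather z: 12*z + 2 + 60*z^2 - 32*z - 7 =60*z^2 - 20*z - 5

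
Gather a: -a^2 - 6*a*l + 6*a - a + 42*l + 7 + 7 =-a^2 + a*(5 - 6*l) + 42*l + 14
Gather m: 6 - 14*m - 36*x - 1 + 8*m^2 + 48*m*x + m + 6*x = 8*m^2 + m*(48*x - 13) - 30*x + 5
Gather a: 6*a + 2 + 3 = 6*a + 5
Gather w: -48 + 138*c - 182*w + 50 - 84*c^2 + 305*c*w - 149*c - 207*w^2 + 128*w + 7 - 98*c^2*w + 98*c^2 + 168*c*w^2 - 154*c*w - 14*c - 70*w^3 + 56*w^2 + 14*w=14*c^2 - 25*c - 70*w^3 + w^2*(168*c - 151) + w*(-98*c^2 + 151*c - 40) + 9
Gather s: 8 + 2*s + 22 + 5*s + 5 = 7*s + 35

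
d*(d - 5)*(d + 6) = d^3 + d^2 - 30*d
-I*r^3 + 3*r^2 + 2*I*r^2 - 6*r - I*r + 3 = (r - 1)*(r + 3*I)*(-I*r + I)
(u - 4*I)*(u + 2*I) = u^2 - 2*I*u + 8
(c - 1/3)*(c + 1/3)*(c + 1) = c^3 + c^2 - c/9 - 1/9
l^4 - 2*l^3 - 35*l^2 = l^2*(l - 7)*(l + 5)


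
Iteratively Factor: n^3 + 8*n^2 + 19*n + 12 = (n + 4)*(n^2 + 4*n + 3) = (n + 1)*(n + 4)*(n + 3)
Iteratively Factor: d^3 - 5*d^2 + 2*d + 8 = (d - 4)*(d^2 - d - 2) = (d - 4)*(d - 2)*(d + 1)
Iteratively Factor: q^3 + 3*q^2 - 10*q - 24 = (q - 3)*(q^2 + 6*q + 8) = (q - 3)*(q + 4)*(q + 2)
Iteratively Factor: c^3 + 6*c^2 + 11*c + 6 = (c + 3)*(c^2 + 3*c + 2) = (c + 1)*(c + 3)*(c + 2)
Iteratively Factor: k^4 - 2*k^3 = (k)*(k^3 - 2*k^2) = k*(k - 2)*(k^2) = k^2*(k - 2)*(k)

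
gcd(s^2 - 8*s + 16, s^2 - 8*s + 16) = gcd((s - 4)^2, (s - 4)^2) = s^2 - 8*s + 16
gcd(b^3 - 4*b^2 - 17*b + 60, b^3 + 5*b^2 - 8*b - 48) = b^2 + b - 12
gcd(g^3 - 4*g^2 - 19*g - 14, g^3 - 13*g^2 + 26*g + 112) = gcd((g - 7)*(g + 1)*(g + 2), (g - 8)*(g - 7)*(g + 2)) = g^2 - 5*g - 14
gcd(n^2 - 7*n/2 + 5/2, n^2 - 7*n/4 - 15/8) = n - 5/2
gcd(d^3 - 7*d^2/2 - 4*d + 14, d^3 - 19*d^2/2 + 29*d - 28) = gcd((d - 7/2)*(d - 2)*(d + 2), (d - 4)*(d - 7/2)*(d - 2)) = d^2 - 11*d/2 + 7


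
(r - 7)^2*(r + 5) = r^3 - 9*r^2 - 21*r + 245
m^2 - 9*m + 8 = (m - 8)*(m - 1)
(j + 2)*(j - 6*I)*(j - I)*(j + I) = j^4 + 2*j^3 - 6*I*j^3 + j^2 - 12*I*j^2 + 2*j - 6*I*j - 12*I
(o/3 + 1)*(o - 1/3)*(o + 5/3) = o^3/3 + 13*o^2/9 + 31*o/27 - 5/9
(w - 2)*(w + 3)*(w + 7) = w^3 + 8*w^2 + w - 42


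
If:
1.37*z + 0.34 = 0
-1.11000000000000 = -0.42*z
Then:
No Solution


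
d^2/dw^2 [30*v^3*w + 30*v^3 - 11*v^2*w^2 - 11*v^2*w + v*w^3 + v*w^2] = 2*v*(-11*v + 3*w + 1)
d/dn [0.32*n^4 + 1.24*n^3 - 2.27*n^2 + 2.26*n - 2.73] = 1.28*n^3 + 3.72*n^2 - 4.54*n + 2.26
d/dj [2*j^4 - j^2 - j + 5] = 8*j^3 - 2*j - 1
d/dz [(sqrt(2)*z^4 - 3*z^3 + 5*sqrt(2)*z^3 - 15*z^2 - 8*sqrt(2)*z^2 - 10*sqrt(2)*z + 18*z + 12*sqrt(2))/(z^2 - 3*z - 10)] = (2*sqrt(2)*z^5 - 4*sqrt(2)*z^4 - 3*z^4 - 70*sqrt(2)*z^3 + 18*z^3 - 116*sqrt(2)*z^2 + 117*z^2 + 136*sqrt(2)*z + 300*z - 180 + 136*sqrt(2))/(z^4 - 6*z^3 - 11*z^2 + 60*z + 100)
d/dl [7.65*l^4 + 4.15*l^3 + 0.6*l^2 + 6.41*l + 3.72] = 30.6*l^3 + 12.45*l^2 + 1.2*l + 6.41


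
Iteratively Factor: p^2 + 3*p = (p)*(p + 3)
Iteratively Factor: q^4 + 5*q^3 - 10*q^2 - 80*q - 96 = (q + 2)*(q^3 + 3*q^2 - 16*q - 48) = (q + 2)*(q + 4)*(q^2 - q - 12) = (q - 4)*(q + 2)*(q + 4)*(q + 3)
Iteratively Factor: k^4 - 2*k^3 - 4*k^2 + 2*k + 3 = (k + 1)*(k^3 - 3*k^2 - k + 3) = (k + 1)^2*(k^2 - 4*k + 3) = (k - 3)*(k + 1)^2*(k - 1)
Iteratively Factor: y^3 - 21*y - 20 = (y + 1)*(y^2 - y - 20) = (y + 1)*(y + 4)*(y - 5)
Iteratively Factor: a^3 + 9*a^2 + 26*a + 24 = (a + 3)*(a^2 + 6*a + 8) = (a + 2)*(a + 3)*(a + 4)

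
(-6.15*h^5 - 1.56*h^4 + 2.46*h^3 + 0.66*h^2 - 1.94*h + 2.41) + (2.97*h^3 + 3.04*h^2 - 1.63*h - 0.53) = -6.15*h^5 - 1.56*h^4 + 5.43*h^3 + 3.7*h^2 - 3.57*h + 1.88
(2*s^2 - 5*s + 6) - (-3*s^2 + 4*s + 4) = 5*s^2 - 9*s + 2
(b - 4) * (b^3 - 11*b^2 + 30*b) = b^4 - 15*b^3 + 74*b^2 - 120*b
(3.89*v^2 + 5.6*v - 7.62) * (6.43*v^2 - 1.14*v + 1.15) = 25.0127*v^4 + 31.5734*v^3 - 50.9071*v^2 + 15.1268*v - 8.763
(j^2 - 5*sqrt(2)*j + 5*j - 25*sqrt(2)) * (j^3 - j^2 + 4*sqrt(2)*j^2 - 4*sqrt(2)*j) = j^5 - sqrt(2)*j^4 + 4*j^4 - 45*j^3 - 4*sqrt(2)*j^3 - 160*j^2 + 5*sqrt(2)*j^2 + 200*j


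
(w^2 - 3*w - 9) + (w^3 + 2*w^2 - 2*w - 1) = w^3 + 3*w^2 - 5*w - 10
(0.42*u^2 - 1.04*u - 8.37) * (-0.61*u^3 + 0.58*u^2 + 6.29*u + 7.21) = -0.2562*u^5 + 0.878*u^4 + 7.1443*u^3 - 8.368*u^2 - 60.1457*u - 60.3477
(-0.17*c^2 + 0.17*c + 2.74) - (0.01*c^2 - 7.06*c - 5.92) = -0.18*c^2 + 7.23*c + 8.66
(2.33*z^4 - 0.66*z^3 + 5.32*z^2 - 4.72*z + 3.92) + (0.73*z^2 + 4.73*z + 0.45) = 2.33*z^4 - 0.66*z^3 + 6.05*z^2 + 0.0100000000000007*z + 4.37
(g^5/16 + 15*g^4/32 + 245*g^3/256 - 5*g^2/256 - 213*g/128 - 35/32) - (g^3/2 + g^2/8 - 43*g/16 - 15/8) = g^5/16 + 15*g^4/32 + 117*g^3/256 - 37*g^2/256 + 131*g/128 + 25/32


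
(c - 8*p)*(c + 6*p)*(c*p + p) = c^3*p - 2*c^2*p^2 + c^2*p - 48*c*p^3 - 2*c*p^2 - 48*p^3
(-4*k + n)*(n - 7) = -4*k*n + 28*k + n^2 - 7*n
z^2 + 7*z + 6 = (z + 1)*(z + 6)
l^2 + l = l*(l + 1)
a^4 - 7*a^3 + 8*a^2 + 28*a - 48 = (a - 4)*(a - 3)*(a - 2)*(a + 2)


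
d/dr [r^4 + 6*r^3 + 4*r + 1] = 4*r^3 + 18*r^2 + 4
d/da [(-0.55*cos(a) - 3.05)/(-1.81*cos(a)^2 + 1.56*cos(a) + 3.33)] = (0.9955*cos(a)^2 + 11.041*cos(a) - 2.9265)*sin(a)/(3.2761*cos(a)^4 - 5.6472*cos(a)^3 - 9.621*cos(a)^2 + 10.3896*cos(a) + 11.0889)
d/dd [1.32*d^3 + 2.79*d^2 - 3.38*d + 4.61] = 3.96*d^2 + 5.58*d - 3.38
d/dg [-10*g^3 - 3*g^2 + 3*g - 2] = -30*g^2 - 6*g + 3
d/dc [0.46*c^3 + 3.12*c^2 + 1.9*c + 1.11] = 1.38*c^2 + 6.24*c + 1.9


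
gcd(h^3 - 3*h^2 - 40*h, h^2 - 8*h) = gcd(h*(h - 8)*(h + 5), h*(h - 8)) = h^2 - 8*h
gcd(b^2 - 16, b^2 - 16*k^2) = 1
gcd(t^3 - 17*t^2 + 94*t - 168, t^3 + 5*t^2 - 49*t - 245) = t - 7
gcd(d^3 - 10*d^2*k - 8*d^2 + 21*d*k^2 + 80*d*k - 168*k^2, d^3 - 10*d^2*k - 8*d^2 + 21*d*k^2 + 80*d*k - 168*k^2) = d^3 - 10*d^2*k - 8*d^2 + 21*d*k^2 + 80*d*k - 168*k^2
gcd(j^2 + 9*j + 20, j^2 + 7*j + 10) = j + 5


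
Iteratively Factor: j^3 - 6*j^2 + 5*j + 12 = (j - 4)*(j^2 - 2*j - 3) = (j - 4)*(j - 3)*(j + 1)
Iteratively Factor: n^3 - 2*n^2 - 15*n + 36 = (n - 3)*(n^2 + n - 12) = (n - 3)*(n + 4)*(n - 3)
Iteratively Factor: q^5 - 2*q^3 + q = (q - 1)*(q^4 + q^3 - q^2 - q) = (q - 1)^2*(q^3 + 2*q^2 + q) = q*(q - 1)^2*(q^2 + 2*q + 1) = q*(q - 1)^2*(q + 1)*(q + 1)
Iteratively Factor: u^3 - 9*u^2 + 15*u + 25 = (u + 1)*(u^2 - 10*u + 25) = (u - 5)*(u + 1)*(u - 5)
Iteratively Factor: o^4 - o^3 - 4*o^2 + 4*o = (o - 1)*(o^3 - 4*o) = (o - 1)*(o + 2)*(o^2 - 2*o) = o*(o - 1)*(o + 2)*(o - 2)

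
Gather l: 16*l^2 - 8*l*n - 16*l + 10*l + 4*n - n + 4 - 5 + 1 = 16*l^2 + l*(-8*n - 6) + 3*n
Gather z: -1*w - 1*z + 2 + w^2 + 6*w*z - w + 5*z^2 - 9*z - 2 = w^2 - 2*w + 5*z^2 + z*(6*w - 10)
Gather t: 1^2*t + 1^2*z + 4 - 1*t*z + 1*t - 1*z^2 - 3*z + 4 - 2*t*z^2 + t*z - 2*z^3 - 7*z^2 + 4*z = t*(2 - 2*z^2) - 2*z^3 - 8*z^2 + 2*z + 8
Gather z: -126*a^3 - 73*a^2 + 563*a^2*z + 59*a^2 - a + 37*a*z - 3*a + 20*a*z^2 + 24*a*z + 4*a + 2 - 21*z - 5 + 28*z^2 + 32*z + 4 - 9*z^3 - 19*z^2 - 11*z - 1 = -126*a^3 - 14*a^2 - 9*z^3 + z^2*(20*a + 9) + z*(563*a^2 + 61*a)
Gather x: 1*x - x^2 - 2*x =-x^2 - x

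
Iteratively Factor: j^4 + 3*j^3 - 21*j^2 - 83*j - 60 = (j + 4)*(j^3 - j^2 - 17*j - 15) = (j + 1)*(j + 4)*(j^2 - 2*j - 15) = (j + 1)*(j + 3)*(j + 4)*(j - 5)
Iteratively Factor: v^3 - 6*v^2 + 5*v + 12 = (v + 1)*(v^2 - 7*v + 12) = (v - 3)*(v + 1)*(v - 4)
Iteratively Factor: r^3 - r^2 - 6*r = (r - 3)*(r^2 + 2*r) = r*(r - 3)*(r + 2)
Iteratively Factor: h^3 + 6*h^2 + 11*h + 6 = (h + 3)*(h^2 + 3*h + 2) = (h + 2)*(h + 3)*(h + 1)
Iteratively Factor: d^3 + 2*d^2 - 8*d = (d)*(d^2 + 2*d - 8) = d*(d + 4)*(d - 2)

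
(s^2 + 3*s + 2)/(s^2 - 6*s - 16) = (s + 1)/(s - 8)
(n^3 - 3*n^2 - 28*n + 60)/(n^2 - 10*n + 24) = (n^2 + 3*n - 10)/(n - 4)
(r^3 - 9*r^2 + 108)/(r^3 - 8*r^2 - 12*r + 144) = (r + 3)/(r + 4)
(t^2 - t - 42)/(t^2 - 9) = (t^2 - t - 42)/(t^2 - 9)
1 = 1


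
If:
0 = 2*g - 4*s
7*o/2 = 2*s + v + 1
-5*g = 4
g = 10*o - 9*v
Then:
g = -4/5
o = 26/215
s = -2/5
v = 48/215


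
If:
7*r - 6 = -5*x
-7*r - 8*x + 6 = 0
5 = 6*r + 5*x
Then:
No Solution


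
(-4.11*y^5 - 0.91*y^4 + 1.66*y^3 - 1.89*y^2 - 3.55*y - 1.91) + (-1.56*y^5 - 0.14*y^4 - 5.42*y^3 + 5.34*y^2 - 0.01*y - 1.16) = -5.67*y^5 - 1.05*y^4 - 3.76*y^3 + 3.45*y^2 - 3.56*y - 3.07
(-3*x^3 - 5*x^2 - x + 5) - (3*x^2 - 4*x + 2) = -3*x^3 - 8*x^2 + 3*x + 3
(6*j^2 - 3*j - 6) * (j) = 6*j^3 - 3*j^2 - 6*j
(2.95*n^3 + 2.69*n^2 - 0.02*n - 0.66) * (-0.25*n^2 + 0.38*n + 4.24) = -0.7375*n^5 + 0.4485*n^4 + 13.5352*n^3 + 11.563*n^2 - 0.3356*n - 2.7984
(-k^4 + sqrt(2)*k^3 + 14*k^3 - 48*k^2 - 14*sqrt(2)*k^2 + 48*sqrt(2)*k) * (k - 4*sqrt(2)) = -k^5 + 5*sqrt(2)*k^4 + 14*k^4 - 70*sqrt(2)*k^3 - 56*k^3 + 112*k^2 + 240*sqrt(2)*k^2 - 384*k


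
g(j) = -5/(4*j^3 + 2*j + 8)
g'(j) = -5*(-12*j^2 - 2)/(4*j^3 + 2*j + 8)^2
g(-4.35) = 0.02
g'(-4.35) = 0.01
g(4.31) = -0.01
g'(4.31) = 0.01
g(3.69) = -0.02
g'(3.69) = 0.02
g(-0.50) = -0.77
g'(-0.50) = 0.59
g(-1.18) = 5.36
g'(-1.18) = 107.66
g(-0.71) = -0.97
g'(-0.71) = 1.52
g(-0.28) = -0.68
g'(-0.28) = 0.27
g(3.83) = -0.02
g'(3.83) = 0.02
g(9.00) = 0.00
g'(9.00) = 0.00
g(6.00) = -0.00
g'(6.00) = 0.00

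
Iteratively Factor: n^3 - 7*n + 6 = (n - 2)*(n^2 + 2*n - 3) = (n - 2)*(n - 1)*(n + 3)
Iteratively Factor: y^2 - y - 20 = (y - 5)*(y + 4)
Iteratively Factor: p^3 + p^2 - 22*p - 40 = (p - 5)*(p^2 + 6*p + 8) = (p - 5)*(p + 4)*(p + 2)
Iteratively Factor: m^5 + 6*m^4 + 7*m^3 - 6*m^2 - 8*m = (m + 1)*(m^4 + 5*m^3 + 2*m^2 - 8*m) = (m + 1)*(m + 4)*(m^3 + m^2 - 2*m) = (m - 1)*(m + 1)*(m + 4)*(m^2 + 2*m) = m*(m - 1)*(m + 1)*(m + 4)*(m + 2)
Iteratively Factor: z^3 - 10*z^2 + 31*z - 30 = (z - 5)*(z^2 - 5*z + 6) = (z - 5)*(z - 3)*(z - 2)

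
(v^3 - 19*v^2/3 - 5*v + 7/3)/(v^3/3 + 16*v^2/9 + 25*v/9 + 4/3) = 3*(3*v^2 - 22*v + 7)/(3*v^2 + 13*v + 12)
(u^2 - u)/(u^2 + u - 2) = u/(u + 2)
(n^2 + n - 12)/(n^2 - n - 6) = (n + 4)/(n + 2)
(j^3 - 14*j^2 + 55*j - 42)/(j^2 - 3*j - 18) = (j^2 - 8*j + 7)/(j + 3)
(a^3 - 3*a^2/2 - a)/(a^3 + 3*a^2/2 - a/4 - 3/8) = 4*a*(a - 2)/(4*a^2 + 4*a - 3)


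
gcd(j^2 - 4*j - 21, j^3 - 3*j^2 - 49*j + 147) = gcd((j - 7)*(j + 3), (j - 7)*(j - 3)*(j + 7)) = j - 7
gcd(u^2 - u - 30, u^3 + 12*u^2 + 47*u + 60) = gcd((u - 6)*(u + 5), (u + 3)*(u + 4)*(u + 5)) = u + 5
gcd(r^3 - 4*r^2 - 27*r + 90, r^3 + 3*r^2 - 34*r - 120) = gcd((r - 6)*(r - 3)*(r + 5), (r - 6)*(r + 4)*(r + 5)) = r^2 - r - 30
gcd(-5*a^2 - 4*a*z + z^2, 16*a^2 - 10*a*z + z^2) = 1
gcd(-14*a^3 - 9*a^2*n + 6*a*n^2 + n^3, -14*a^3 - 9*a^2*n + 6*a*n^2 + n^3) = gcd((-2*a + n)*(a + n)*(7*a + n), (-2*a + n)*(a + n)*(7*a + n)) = 14*a^3 + 9*a^2*n - 6*a*n^2 - n^3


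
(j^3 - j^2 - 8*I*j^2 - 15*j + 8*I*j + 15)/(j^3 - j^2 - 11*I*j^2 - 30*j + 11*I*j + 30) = (j - 3*I)/(j - 6*I)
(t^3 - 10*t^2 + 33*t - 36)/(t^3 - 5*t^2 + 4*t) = (t^2 - 6*t + 9)/(t*(t - 1))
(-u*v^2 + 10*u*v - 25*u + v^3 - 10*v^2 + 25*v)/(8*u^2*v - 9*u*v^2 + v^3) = (-v^2 + 10*v - 25)/(v*(8*u - v))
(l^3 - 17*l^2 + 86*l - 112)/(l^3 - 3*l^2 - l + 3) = (l^3 - 17*l^2 + 86*l - 112)/(l^3 - 3*l^2 - l + 3)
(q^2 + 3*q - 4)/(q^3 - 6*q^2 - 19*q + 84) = (q - 1)/(q^2 - 10*q + 21)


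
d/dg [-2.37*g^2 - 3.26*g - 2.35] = -4.74*g - 3.26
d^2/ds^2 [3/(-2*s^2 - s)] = 6*(2*s*(2*s + 1) - (4*s + 1)^2)/(s^3*(2*s + 1)^3)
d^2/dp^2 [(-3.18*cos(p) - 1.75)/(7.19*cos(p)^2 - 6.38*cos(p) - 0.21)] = (-1.3660295457491*(1 - cos(p)^2)^2 - 0.442280945757997*cos(p)^5 + 1.45497629414985*cos(p)^3 - 1.48031326408169*cos(p)^2 - 1.21240491722676*cos(p) + 1.7406079967848)/(-1.0*cos(p)^2 + 0.887343532684284*cos(p) + 0.0292072322670376)^3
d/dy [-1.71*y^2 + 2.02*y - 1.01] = 2.02 - 3.42*y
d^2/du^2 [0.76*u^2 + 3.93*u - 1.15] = 1.52000000000000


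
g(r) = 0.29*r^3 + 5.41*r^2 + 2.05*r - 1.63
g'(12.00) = 257.17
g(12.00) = 1303.13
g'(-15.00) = 35.50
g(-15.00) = 206.12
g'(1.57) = 21.18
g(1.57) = 16.05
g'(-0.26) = -0.70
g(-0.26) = -1.80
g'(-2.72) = -20.94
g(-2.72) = 26.98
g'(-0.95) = -7.44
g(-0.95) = 1.06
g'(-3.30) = -24.18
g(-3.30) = 40.10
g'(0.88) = 12.25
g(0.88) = 4.56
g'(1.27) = 17.19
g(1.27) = 10.29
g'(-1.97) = -15.89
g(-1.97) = 13.11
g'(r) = 0.87*r^2 + 10.82*r + 2.05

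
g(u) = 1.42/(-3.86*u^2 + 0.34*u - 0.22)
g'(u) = 1.42*(7.72*u - 0.34)/(-3.86*u^2 + 0.34*u - 0.22)^2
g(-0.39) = -1.51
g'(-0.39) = -5.39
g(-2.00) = -0.09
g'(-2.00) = -0.08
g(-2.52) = -0.06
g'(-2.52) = -0.04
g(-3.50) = -0.03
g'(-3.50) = -0.02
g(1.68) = -0.13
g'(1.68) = 0.16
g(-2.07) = -0.08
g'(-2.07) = -0.08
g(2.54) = -0.06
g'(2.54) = 0.05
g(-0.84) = -0.44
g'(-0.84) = -0.93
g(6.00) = -0.01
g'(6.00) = 0.00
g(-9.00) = -0.00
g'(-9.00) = -0.00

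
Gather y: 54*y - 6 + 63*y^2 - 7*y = 63*y^2 + 47*y - 6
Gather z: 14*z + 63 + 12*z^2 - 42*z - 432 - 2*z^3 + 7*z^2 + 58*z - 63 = -2*z^3 + 19*z^2 + 30*z - 432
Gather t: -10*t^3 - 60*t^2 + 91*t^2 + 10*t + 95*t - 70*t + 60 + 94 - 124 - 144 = -10*t^3 + 31*t^2 + 35*t - 114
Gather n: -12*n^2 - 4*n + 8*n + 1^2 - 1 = -12*n^2 + 4*n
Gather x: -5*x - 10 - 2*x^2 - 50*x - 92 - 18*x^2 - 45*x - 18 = -20*x^2 - 100*x - 120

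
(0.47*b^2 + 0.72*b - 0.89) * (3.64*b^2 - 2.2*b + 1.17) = 1.7108*b^4 + 1.5868*b^3 - 4.2737*b^2 + 2.8004*b - 1.0413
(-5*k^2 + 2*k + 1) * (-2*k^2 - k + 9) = 10*k^4 + k^3 - 49*k^2 + 17*k + 9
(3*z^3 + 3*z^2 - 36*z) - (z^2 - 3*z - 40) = 3*z^3 + 2*z^2 - 33*z + 40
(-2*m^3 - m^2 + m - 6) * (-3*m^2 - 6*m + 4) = 6*m^5 + 15*m^4 - 5*m^3 + 8*m^2 + 40*m - 24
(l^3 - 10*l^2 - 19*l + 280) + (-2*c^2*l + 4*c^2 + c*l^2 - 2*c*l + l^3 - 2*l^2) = -2*c^2*l + 4*c^2 + c*l^2 - 2*c*l + 2*l^3 - 12*l^2 - 19*l + 280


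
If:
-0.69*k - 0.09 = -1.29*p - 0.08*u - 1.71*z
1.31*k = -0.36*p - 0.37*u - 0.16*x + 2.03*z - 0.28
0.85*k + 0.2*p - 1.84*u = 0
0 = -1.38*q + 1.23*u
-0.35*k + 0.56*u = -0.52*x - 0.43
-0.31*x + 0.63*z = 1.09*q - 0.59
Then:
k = 16.61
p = -6.36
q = 6.22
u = 6.98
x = 2.83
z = 11.23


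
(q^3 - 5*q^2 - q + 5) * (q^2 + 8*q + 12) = q^5 + 3*q^4 - 29*q^3 - 63*q^2 + 28*q + 60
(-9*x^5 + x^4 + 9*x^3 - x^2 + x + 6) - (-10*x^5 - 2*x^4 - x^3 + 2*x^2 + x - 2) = x^5 + 3*x^4 + 10*x^3 - 3*x^2 + 8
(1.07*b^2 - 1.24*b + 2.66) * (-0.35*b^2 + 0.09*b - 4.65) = -0.3745*b^4 + 0.5303*b^3 - 6.0181*b^2 + 6.0054*b - 12.369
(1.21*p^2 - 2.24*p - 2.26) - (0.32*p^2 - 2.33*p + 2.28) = 0.89*p^2 + 0.0899999999999999*p - 4.54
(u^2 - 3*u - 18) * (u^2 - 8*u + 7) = u^4 - 11*u^3 + 13*u^2 + 123*u - 126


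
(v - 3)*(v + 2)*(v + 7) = v^3 + 6*v^2 - 13*v - 42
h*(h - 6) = h^2 - 6*h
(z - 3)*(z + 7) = z^2 + 4*z - 21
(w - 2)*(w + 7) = w^2 + 5*w - 14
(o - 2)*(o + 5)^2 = o^3 + 8*o^2 + 5*o - 50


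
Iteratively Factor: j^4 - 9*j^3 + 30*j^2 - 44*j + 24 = (j - 3)*(j^3 - 6*j^2 + 12*j - 8) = (j - 3)*(j - 2)*(j^2 - 4*j + 4) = (j - 3)*(j - 2)^2*(j - 2)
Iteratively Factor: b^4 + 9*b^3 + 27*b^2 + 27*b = (b + 3)*(b^3 + 6*b^2 + 9*b) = (b + 3)^2*(b^2 + 3*b) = (b + 3)^3*(b)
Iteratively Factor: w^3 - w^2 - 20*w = (w - 5)*(w^2 + 4*w) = w*(w - 5)*(w + 4)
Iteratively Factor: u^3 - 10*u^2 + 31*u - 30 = (u - 5)*(u^2 - 5*u + 6) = (u - 5)*(u - 3)*(u - 2)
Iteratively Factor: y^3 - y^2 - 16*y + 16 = (y - 4)*(y^2 + 3*y - 4) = (y - 4)*(y - 1)*(y + 4)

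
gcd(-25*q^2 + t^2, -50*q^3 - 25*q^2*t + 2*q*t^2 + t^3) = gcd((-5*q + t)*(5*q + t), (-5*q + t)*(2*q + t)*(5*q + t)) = 25*q^2 - t^2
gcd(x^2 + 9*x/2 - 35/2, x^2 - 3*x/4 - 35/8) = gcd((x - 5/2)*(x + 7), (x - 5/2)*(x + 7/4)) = x - 5/2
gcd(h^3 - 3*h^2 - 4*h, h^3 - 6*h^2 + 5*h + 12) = h^2 - 3*h - 4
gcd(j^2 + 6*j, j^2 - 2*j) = j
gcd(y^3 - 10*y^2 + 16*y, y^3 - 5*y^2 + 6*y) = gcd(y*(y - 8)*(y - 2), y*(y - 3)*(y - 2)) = y^2 - 2*y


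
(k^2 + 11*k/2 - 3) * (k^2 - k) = k^4 + 9*k^3/2 - 17*k^2/2 + 3*k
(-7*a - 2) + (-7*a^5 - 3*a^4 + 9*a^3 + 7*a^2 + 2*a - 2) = -7*a^5 - 3*a^4 + 9*a^3 + 7*a^2 - 5*a - 4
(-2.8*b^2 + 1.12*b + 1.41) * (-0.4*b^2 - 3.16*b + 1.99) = 1.12*b^4 + 8.4*b^3 - 9.6752*b^2 - 2.2268*b + 2.8059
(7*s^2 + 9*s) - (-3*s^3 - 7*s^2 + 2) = 3*s^3 + 14*s^2 + 9*s - 2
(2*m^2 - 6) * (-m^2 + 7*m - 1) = -2*m^4 + 14*m^3 + 4*m^2 - 42*m + 6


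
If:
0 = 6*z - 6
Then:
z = 1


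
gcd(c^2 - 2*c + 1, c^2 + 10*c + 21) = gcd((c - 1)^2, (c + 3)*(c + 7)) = 1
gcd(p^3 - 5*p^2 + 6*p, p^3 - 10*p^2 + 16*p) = p^2 - 2*p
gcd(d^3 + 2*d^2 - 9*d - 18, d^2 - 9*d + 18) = d - 3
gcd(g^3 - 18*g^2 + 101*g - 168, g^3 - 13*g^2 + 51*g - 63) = g^2 - 10*g + 21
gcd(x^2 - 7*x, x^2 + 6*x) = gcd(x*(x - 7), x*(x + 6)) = x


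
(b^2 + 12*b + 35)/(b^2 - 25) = (b + 7)/(b - 5)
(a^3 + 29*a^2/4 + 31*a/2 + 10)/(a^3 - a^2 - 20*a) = (4*a^2 + 13*a + 10)/(4*a*(a - 5))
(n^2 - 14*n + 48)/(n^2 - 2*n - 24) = (n - 8)/(n + 4)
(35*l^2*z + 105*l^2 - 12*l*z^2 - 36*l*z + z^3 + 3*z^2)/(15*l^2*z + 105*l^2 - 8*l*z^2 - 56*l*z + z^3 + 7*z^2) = (-7*l*z - 21*l + z^2 + 3*z)/(-3*l*z - 21*l + z^2 + 7*z)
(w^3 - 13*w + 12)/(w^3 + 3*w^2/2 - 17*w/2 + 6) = 2*(w - 3)/(2*w - 3)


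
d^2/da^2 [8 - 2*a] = 0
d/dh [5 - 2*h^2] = -4*h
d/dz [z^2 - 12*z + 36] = 2*z - 12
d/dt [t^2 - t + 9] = 2*t - 1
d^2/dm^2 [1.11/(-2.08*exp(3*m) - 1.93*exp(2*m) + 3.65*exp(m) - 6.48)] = (-1.11*(6.24*exp(2*m) + 3.86*exp(m) - 3.65)*(12.48*exp(2*m) + 7.72*exp(m) - 7.3)*exp(m) + (20.7792*exp(2*m) + 8.5692*exp(m) - 4.0515)*(2.08*exp(3*m) + 1.93*exp(2*m) - 3.65*exp(m) + 6.48))*exp(m)/(2.08*exp(3*m) + 1.93*exp(2*m) - 3.65*exp(m) + 6.48)^3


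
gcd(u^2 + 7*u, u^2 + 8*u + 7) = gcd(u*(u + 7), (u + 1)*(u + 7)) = u + 7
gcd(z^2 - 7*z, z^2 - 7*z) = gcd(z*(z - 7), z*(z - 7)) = z^2 - 7*z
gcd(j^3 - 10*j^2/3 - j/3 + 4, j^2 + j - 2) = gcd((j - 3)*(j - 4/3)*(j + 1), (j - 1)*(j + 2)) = 1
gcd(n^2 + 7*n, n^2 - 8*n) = n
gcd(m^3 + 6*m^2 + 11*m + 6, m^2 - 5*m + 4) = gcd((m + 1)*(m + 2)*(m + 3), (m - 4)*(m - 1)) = 1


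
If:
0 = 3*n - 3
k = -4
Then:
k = -4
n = 1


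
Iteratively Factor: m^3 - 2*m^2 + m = (m - 1)*(m^2 - m) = (m - 1)^2*(m)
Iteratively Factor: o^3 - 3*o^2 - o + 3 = (o - 1)*(o^2 - 2*o - 3) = (o - 3)*(o - 1)*(o + 1)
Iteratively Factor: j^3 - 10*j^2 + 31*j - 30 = (j - 3)*(j^2 - 7*j + 10) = (j - 5)*(j - 3)*(j - 2)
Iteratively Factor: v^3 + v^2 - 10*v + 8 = (v - 2)*(v^2 + 3*v - 4) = (v - 2)*(v + 4)*(v - 1)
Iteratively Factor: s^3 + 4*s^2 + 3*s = (s)*(s^2 + 4*s + 3) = s*(s + 3)*(s + 1)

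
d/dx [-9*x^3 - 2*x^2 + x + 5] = -27*x^2 - 4*x + 1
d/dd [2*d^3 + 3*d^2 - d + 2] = 6*d^2 + 6*d - 1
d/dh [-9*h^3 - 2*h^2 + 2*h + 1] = -27*h^2 - 4*h + 2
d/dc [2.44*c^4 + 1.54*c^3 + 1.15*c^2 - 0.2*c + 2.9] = 9.76*c^3 + 4.62*c^2 + 2.3*c - 0.2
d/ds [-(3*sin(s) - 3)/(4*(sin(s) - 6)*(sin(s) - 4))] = 3*(sin(s)^2 - 2*sin(s) - 14)*cos(s)/(4*(sin(s) - 6)^2*(sin(s) - 4)^2)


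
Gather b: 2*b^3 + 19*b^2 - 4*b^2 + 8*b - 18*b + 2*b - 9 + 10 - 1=2*b^3 + 15*b^2 - 8*b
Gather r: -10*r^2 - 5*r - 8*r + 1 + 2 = -10*r^2 - 13*r + 3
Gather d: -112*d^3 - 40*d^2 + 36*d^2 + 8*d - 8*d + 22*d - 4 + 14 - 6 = -112*d^3 - 4*d^2 + 22*d + 4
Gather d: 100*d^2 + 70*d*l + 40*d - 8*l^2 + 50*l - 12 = 100*d^2 + d*(70*l + 40) - 8*l^2 + 50*l - 12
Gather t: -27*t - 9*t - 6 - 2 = -36*t - 8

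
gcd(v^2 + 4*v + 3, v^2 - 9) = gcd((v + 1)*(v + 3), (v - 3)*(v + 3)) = v + 3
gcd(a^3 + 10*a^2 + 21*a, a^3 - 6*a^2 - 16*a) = a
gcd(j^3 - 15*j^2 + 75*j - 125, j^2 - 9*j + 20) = j - 5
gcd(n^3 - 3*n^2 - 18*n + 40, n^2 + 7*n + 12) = n + 4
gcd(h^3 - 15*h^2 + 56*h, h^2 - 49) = h - 7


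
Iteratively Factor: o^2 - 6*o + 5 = (o - 1)*(o - 5)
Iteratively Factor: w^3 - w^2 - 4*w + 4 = (w - 1)*(w^2 - 4) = (w - 1)*(w + 2)*(w - 2)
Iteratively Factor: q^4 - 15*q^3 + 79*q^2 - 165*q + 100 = (q - 5)*(q^3 - 10*q^2 + 29*q - 20) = (q - 5)^2*(q^2 - 5*q + 4) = (q - 5)^2*(q - 4)*(q - 1)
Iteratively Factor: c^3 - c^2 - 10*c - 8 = (c + 1)*(c^2 - 2*c - 8) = (c + 1)*(c + 2)*(c - 4)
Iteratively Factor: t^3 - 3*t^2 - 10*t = (t - 5)*(t^2 + 2*t) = (t - 5)*(t + 2)*(t)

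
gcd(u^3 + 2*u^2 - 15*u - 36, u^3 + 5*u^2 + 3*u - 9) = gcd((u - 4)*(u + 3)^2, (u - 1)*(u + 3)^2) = u^2 + 6*u + 9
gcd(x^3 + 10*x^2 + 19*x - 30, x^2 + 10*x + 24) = x + 6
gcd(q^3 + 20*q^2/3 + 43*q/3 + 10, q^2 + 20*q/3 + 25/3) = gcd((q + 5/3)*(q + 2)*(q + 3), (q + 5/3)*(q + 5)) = q + 5/3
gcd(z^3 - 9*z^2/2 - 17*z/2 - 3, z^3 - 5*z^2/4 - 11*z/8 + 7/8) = z + 1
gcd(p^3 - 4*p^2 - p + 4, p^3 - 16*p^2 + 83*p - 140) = p - 4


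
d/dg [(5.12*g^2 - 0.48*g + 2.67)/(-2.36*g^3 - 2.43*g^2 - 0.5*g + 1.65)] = (12.0832*g^4 - 2.2656*g^3 + 15.1772*g^2 + 29.8722*g + 0.543)/(5.5696*g^6 + 11.4696*g^5 + 8.2649*g^4 - 5.358*g^3 - 7.769*g^2 - 1.65*g + 2.7225)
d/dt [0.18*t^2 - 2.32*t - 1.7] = 0.36*t - 2.32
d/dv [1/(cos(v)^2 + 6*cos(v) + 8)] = 2*(cos(v) + 3)*sin(v)/(cos(v)^2 + 6*cos(v) + 8)^2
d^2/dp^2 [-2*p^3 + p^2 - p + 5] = 2 - 12*p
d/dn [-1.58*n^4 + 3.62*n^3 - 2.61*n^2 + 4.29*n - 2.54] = -6.32*n^3 + 10.86*n^2 - 5.22*n + 4.29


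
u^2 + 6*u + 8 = (u + 2)*(u + 4)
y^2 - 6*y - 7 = (y - 7)*(y + 1)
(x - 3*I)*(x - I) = x^2 - 4*I*x - 3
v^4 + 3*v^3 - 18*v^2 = v^2*(v - 3)*(v + 6)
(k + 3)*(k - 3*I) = k^2 + 3*k - 3*I*k - 9*I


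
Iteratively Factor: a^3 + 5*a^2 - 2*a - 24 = (a + 4)*(a^2 + a - 6) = (a - 2)*(a + 4)*(a + 3)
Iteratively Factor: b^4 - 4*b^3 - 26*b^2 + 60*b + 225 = (b + 3)*(b^3 - 7*b^2 - 5*b + 75) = (b - 5)*(b + 3)*(b^2 - 2*b - 15) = (b - 5)*(b + 3)^2*(b - 5)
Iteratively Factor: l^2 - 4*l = (l)*(l - 4)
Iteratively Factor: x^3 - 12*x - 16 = (x + 2)*(x^2 - 2*x - 8) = (x + 2)^2*(x - 4)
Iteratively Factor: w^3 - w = (w)*(w^2 - 1) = w*(w - 1)*(w + 1)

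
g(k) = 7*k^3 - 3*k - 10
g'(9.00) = 1698.00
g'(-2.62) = 141.15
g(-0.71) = -10.38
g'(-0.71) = 7.59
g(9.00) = 5066.00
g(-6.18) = -1643.66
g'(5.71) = 681.69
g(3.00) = 170.00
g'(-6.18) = 799.04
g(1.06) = -4.84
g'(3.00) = 186.00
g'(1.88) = 71.22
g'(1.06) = 20.60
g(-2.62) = -128.03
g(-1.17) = -17.70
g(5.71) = 1276.06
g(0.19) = -10.52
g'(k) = 21*k^2 - 3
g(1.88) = 30.87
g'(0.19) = -2.24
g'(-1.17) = 25.75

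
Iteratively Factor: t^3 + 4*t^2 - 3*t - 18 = (t + 3)*(t^2 + t - 6) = (t + 3)^2*(t - 2)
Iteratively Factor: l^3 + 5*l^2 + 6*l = (l + 3)*(l^2 + 2*l) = (l + 2)*(l + 3)*(l)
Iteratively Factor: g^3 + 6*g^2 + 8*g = (g)*(g^2 + 6*g + 8) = g*(g + 2)*(g + 4)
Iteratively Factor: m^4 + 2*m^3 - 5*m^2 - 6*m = (m + 3)*(m^3 - m^2 - 2*m) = (m - 2)*(m + 3)*(m^2 + m) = (m - 2)*(m + 1)*(m + 3)*(m)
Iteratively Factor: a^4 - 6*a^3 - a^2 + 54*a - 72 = (a - 3)*(a^3 - 3*a^2 - 10*a + 24) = (a - 3)*(a - 2)*(a^2 - a - 12) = (a - 3)*(a - 2)*(a + 3)*(a - 4)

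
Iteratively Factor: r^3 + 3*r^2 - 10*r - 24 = (r + 4)*(r^2 - r - 6) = (r + 2)*(r + 4)*(r - 3)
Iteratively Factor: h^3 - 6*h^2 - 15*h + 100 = (h + 4)*(h^2 - 10*h + 25) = (h - 5)*(h + 4)*(h - 5)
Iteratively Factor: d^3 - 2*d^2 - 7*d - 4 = (d - 4)*(d^2 + 2*d + 1) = (d - 4)*(d + 1)*(d + 1)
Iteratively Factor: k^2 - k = (k)*(k - 1)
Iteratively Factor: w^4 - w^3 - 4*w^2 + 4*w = (w + 2)*(w^3 - 3*w^2 + 2*w) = (w - 2)*(w + 2)*(w^2 - w) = (w - 2)*(w - 1)*(w + 2)*(w)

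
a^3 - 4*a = a*(a - 2)*(a + 2)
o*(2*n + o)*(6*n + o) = 12*n^2*o + 8*n*o^2 + o^3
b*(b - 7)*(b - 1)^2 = b^4 - 9*b^3 + 15*b^2 - 7*b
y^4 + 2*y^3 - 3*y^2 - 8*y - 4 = (y - 2)*(y + 1)^2*(y + 2)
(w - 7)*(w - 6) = w^2 - 13*w + 42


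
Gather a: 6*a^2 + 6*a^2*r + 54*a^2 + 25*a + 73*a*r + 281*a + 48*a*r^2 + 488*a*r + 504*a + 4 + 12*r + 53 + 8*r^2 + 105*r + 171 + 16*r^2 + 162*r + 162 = a^2*(6*r + 60) + a*(48*r^2 + 561*r + 810) + 24*r^2 + 279*r + 390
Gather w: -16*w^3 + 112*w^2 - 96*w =-16*w^3 + 112*w^2 - 96*w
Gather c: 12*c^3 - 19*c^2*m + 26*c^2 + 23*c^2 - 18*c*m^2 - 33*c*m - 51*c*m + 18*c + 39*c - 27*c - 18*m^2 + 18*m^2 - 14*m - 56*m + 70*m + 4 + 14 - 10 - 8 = 12*c^3 + c^2*(49 - 19*m) + c*(-18*m^2 - 84*m + 30)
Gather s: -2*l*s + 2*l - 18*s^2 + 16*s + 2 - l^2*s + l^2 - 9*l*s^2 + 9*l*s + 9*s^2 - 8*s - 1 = l^2 + 2*l + s^2*(-9*l - 9) + s*(-l^2 + 7*l + 8) + 1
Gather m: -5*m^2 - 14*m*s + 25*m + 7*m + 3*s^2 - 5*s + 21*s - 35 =-5*m^2 + m*(32 - 14*s) + 3*s^2 + 16*s - 35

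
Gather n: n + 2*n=3*n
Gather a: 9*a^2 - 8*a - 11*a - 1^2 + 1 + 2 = 9*a^2 - 19*a + 2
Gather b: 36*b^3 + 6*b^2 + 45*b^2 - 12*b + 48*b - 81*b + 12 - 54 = 36*b^3 + 51*b^2 - 45*b - 42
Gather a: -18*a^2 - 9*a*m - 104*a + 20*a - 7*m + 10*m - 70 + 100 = -18*a^2 + a*(-9*m - 84) + 3*m + 30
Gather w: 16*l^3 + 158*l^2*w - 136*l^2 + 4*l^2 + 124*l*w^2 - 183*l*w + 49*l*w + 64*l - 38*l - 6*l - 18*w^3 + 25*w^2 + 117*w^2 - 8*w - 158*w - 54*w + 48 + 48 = 16*l^3 - 132*l^2 + 20*l - 18*w^3 + w^2*(124*l + 142) + w*(158*l^2 - 134*l - 220) + 96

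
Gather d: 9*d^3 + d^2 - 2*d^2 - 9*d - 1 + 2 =9*d^3 - d^2 - 9*d + 1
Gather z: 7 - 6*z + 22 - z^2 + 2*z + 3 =-z^2 - 4*z + 32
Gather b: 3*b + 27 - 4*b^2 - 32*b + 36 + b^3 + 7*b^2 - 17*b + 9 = b^3 + 3*b^2 - 46*b + 72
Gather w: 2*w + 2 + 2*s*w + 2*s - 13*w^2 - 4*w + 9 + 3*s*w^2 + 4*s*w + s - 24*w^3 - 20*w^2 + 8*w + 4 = 3*s - 24*w^3 + w^2*(3*s - 33) + w*(6*s + 6) + 15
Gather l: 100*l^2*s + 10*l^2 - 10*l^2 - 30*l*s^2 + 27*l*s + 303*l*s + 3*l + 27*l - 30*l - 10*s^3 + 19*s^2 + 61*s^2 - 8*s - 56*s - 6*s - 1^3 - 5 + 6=100*l^2*s + l*(-30*s^2 + 330*s) - 10*s^3 + 80*s^2 - 70*s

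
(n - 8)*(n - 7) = n^2 - 15*n + 56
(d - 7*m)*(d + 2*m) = d^2 - 5*d*m - 14*m^2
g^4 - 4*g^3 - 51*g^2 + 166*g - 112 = (g - 8)*(g - 2)*(g - 1)*(g + 7)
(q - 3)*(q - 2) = q^2 - 5*q + 6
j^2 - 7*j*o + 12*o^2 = (j - 4*o)*(j - 3*o)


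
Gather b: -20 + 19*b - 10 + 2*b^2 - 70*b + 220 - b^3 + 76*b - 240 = -b^3 + 2*b^2 + 25*b - 50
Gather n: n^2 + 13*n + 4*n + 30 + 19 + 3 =n^2 + 17*n + 52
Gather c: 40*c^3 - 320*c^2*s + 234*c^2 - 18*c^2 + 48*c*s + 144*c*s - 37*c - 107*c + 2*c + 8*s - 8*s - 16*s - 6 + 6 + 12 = 40*c^3 + c^2*(216 - 320*s) + c*(192*s - 142) - 16*s + 12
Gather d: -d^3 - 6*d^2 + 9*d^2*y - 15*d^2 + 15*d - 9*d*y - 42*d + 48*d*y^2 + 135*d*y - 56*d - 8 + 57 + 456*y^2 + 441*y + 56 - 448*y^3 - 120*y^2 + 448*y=-d^3 + d^2*(9*y - 21) + d*(48*y^2 + 126*y - 83) - 448*y^3 + 336*y^2 + 889*y + 105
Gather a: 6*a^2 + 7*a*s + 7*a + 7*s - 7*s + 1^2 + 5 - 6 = 6*a^2 + a*(7*s + 7)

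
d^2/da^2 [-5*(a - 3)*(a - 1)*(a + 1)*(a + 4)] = -60*a^2 - 30*a + 130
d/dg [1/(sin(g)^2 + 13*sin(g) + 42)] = -(2*sin(g) + 13)*cos(g)/(sin(g)^2 + 13*sin(g) + 42)^2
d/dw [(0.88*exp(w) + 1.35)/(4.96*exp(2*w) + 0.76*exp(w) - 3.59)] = (-(0.88*exp(w) + 1.35)*(9.92*exp(w) + 0.76) + 4.3648*exp(2*w) + 0.6688*exp(w) - 3.1592)*exp(w)/(4.96*exp(2*w) + 0.76*exp(w) - 3.59)^2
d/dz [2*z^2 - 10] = 4*z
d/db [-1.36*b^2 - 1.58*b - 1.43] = -2.72*b - 1.58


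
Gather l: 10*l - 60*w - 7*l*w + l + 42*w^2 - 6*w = l*(11 - 7*w) + 42*w^2 - 66*w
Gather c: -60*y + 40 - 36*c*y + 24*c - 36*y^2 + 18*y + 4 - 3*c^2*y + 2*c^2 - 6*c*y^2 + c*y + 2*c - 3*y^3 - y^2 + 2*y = c^2*(2 - 3*y) + c*(-6*y^2 - 35*y + 26) - 3*y^3 - 37*y^2 - 40*y + 44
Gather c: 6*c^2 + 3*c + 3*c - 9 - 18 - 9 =6*c^2 + 6*c - 36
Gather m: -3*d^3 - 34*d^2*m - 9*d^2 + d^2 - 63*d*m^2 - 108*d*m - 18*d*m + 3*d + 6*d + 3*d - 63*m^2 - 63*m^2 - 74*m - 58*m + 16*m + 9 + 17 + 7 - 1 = -3*d^3 - 8*d^2 + 12*d + m^2*(-63*d - 126) + m*(-34*d^2 - 126*d - 116) + 32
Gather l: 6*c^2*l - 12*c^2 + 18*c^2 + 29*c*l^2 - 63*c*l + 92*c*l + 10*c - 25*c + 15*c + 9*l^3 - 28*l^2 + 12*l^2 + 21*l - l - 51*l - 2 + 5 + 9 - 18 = 6*c^2 + 9*l^3 + l^2*(29*c - 16) + l*(6*c^2 + 29*c - 31) - 6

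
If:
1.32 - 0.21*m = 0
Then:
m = 6.29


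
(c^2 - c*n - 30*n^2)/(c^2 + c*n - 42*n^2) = (c + 5*n)/(c + 7*n)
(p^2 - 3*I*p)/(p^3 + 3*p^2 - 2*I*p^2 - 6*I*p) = (p - 3*I)/(p^2 + p*(3 - 2*I) - 6*I)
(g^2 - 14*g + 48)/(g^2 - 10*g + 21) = (g^2 - 14*g + 48)/(g^2 - 10*g + 21)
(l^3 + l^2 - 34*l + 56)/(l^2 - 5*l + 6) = (l^2 + 3*l - 28)/(l - 3)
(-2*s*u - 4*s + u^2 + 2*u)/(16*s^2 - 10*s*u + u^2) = (-u - 2)/(8*s - u)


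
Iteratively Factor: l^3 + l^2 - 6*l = (l)*(l^2 + l - 6) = l*(l + 3)*(l - 2)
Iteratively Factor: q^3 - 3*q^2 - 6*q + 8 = (q - 4)*(q^2 + q - 2) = (q - 4)*(q + 2)*(q - 1)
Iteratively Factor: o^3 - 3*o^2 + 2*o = (o)*(o^2 - 3*o + 2) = o*(o - 1)*(o - 2)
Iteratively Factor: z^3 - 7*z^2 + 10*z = (z)*(z^2 - 7*z + 10) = z*(z - 2)*(z - 5)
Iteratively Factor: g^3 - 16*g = (g + 4)*(g^2 - 4*g) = g*(g + 4)*(g - 4)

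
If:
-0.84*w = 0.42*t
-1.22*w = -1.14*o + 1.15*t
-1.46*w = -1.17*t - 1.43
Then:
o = -0.36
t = -0.75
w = 0.38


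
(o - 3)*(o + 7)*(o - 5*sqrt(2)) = o^3 - 5*sqrt(2)*o^2 + 4*o^2 - 20*sqrt(2)*o - 21*o + 105*sqrt(2)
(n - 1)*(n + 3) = n^2 + 2*n - 3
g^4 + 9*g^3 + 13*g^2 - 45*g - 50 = (g - 2)*(g + 1)*(g + 5)^2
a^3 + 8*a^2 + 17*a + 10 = (a + 1)*(a + 2)*(a + 5)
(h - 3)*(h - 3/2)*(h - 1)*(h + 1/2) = h^4 - 5*h^3 + 25*h^2/4 - 9/4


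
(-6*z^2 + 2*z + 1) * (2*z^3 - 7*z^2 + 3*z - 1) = -12*z^5 + 46*z^4 - 30*z^3 + 5*z^2 + z - 1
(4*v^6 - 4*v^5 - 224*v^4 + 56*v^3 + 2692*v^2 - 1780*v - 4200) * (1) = 4*v^6 - 4*v^5 - 224*v^4 + 56*v^3 + 2692*v^2 - 1780*v - 4200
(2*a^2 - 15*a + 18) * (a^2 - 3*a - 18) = 2*a^4 - 21*a^3 + 27*a^2 + 216*a - 324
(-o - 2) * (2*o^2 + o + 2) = -2*o^3 - 5*o^2 - 4*o - 4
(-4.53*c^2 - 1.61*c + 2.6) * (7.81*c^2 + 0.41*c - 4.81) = -35.3793*c^4 - 14.4314*c^3 + 41.4352*c^2 + 8.8101*c - 12.506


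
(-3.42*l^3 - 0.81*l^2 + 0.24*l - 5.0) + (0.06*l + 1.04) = -3.42*l^3 - 0.81*l^2 + 0.3*l - 3.96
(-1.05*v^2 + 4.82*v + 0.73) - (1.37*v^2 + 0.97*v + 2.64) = -2.42*v^2 + 3.85*v - 1.91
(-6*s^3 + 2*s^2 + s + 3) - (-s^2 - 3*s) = -6*s^3 + 3*s^2 + 4*s + 3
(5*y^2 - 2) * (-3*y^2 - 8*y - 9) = -15*y^4 - 40*y^3 - 39*y^2 + 16*y + 18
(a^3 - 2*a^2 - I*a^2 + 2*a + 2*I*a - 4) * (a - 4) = a^4 - 6*a^3 - I*a^3 + 10*a^2 + 6*I*a^2 - 12*a - 8*I*a + 16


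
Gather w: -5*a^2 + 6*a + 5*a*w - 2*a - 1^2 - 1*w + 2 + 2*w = -5*a^2 + 4*a + w*(5*a + 1) + 1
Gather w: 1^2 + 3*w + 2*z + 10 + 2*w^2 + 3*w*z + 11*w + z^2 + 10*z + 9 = 2*w^2 + w*(3*z + 14) + z^2 + 12*z + 20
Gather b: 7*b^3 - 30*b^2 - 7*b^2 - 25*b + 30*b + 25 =7*b^3 - 37*b^2 + 5*b + 25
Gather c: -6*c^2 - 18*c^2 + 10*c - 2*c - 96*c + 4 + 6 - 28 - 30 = -24*c^2 - 88*c - 48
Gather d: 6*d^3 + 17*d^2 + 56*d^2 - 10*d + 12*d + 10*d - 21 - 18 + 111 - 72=6*d^3 + 73*d^2 + 12*d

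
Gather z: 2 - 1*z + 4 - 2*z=6 - 3*z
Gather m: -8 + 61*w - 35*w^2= -35*w^2 + 61*w - 8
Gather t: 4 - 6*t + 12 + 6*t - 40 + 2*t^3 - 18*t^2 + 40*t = 2*t^3 - 18*t^2 + 40*t - 24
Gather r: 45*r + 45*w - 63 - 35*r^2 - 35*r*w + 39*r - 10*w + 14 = -35*r^2 + r*(84 - 35*w) + 35*w - 49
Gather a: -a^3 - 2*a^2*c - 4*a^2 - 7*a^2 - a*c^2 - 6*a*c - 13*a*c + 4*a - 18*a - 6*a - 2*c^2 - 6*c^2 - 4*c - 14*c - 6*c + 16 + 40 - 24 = -a^3 + a^2*(-2*c - 11) + a*(-c^2 - 19*c - 20) - 8*c^2 - 24*c + 32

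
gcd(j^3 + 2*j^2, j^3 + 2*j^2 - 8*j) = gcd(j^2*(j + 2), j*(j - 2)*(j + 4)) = j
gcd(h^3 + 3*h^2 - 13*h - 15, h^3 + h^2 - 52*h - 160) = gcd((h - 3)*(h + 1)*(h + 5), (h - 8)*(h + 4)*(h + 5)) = h + 5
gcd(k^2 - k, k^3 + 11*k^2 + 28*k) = k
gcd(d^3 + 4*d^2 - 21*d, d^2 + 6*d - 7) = d + 7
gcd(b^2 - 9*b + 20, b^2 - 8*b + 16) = b - 4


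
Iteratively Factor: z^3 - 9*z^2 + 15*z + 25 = (z - 5)*(z^2 - 4*z - 5) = (z - 5)*(z + 1)*(z - 5)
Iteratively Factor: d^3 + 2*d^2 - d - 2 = (d + 1)*(d^2 + d - 2) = (d - 1)*(d + 1)*(d + 2)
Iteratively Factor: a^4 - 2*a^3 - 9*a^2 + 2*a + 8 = (a + 2)*(a^3 - 4*a^2 - a + 4) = (a - 1)*(a + 2)*(a^2 - 3*a - 4) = (a - 4)*(a - 1)*(a + 2)*(a + 1)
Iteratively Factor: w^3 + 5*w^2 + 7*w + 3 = (w + 1)*(w^2 + 4*w + 3) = (w + 1)*(w + 3)*(w + 1)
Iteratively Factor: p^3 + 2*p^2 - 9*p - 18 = (p + 2)*(p^2 - 9) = (p + 2)*(p + 3)*(p - 3)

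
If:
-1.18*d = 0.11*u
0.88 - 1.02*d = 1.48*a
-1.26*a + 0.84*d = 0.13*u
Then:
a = 0.43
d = 0.24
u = -2.59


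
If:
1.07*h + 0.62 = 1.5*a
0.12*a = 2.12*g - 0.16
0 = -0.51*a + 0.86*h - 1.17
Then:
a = 2.40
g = 0.21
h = 2.78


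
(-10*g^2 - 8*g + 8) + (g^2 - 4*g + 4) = -9*g^2 - 12*g + 12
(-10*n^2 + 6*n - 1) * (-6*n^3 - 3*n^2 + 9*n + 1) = 60*n^5 - 6*n^4 - 102*n^3 + 47*n^2 - 3*n - 1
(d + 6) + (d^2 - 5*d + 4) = d^2 - 4*d + 10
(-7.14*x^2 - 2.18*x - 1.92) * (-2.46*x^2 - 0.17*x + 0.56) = 17.5644*x^4 + 6.5766*x^3 + 1.0954*x^2 - 0.8944*x - 1.0752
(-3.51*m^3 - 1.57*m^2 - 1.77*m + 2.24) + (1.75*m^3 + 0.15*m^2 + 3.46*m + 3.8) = -1.76*m^3 - 1.42*m^2 + 1.69*m + 6.04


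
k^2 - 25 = (k - 5)*(k + 5)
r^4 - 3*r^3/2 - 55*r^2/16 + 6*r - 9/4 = (r - 2)*(r - 3/4)^2*(r + 2)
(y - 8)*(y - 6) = y^2 - 14*y + 48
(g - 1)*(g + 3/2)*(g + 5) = g^3 + 11*g^2/2 + g - 15/2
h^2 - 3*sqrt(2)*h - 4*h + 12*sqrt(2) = (h - 4)*(h - 3*sqrt(2))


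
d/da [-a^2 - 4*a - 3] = -2*a - 4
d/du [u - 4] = 1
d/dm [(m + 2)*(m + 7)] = 2*m + 9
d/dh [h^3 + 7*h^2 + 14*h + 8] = 3*h^2 + 14*h + 14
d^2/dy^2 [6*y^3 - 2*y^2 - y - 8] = 36*y - 4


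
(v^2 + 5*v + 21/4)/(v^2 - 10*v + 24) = (v^2 + 5*v + 21/4)/(v^2 - 10*v + 24)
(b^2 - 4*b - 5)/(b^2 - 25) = (b + 1)/(b + 5)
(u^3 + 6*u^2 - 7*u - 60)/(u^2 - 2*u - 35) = (u^2 + u - 12)/(u - 7)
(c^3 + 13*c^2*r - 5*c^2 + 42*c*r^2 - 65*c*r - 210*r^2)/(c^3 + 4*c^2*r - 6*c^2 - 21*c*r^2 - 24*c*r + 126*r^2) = (-c^2 - 6*c*r + 5*c + 30*r)/(-c^2 + 3*c*r + 6*c - 18*r)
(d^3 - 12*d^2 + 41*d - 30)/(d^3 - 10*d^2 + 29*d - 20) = (d - 6)/(d - 4)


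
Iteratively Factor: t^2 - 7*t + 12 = (t - 4)*(t - 3)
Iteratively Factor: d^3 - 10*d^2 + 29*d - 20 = (d - 1)*(d^2 - 9*d + 20) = (d - 4)*(d - 1)*(d - 5)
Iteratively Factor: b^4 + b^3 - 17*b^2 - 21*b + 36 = (b - 1)*(b^3 + 2*b^2 - 15*b - 36) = (b - 1)*(b + 3)*(b^2 - b - 12) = (b - 4)*(b - 1)*(b + 3)*(b + 3)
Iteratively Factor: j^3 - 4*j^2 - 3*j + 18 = (j - 3)*(j^2 - j - 6) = (j - 3)*(j + 2)*(j - 3)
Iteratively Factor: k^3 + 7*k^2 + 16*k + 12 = (k + 3)*(k^2 + 4*k + 4) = (k + 2)*(k + 3)*(k + 2)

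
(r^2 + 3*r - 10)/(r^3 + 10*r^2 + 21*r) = (r^2 + 3*r - 10)/(r*(r^2 + 10*r + 21))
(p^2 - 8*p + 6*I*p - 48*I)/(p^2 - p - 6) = (p^2 + p*(-8 + 6*I) - 48*I)/(p^2 - p - 6)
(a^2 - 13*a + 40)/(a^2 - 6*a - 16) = (a - 5)/(a + 2)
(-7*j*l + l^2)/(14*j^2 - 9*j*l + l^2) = -l/(2*j - l)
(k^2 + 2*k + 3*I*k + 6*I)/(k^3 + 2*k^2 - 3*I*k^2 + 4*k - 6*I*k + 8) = (k + 3*I)/(k^2 - 3*I*k + 4)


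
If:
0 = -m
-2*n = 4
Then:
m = 0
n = -2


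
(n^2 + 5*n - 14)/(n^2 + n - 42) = (n - 2)/(n - 6)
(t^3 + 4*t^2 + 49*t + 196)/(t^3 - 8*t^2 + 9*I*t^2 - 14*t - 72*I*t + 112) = (t^2 + t*(4 - 7*I) - 28*I)/(t^2 + 2*t*(-4 + I) - 16*I)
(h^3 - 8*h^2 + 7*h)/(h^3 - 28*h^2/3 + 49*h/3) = 3*(h - 1)/(3*h - 7)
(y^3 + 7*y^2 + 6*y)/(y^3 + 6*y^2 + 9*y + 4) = y*(y + 6)/(y^2 + 5*y + 4)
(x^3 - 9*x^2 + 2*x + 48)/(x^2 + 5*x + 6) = (x^2 - 11*x + 24)/(x + 3)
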